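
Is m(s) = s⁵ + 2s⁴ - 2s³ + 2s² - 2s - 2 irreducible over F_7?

Check for roots in F_7: m(0) = 5; m(1) = 6; m(2) = 1; m(3) = 4; m(4) = 2; m(5) = 5; m(6) = 5.
No roots, so no linear factors.
Degree-2 irreducible divisors: test the 21 monic irreducibles of degree 2 over GF(7).
None of them divide m (all give nonzero remainder).
No irreducible factor of degree ≤ 2 exists, so m is irreducible over GF(7).

Yes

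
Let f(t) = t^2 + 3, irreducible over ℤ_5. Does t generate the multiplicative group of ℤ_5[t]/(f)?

No

|GF(5^2)^×| = 5^2 − 1 = 24. Prime factorization: 24 = 2^3·3.
f is primitive ⇔ t has order 24 in GF(5)[t]/(f), i.e. t^(24/q) ≠ 1 for each prime q | 24.
t^(12) mod f = 4.
t^(8) mod f = 1
Since t^(8) = 1, the order of t divides 8 < 24; not primitive.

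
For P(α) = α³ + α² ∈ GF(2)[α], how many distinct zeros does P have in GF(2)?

Evaluate at each of the 2 elements of GF(2):
P(0) = 0 → root; P(1) = 0 → root.
Roots: {0, 1}.

2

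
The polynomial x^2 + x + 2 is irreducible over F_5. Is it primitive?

Write f(x) = x^2 + x + 2.
|GF(5^2)^×| = 5^2 − 1 = 24. Prime factorization: 24 = 2^3·3.
f is primitive ⇔ x has order 24 in GF(5)[x]/(f), i.e. x^(24/q) ≠ 1 for each prime q | 24.
x^(12) mod f = 4.
x^(8) mod f = 3x + 1.
None equal 1, so x has full order 24; f is primitive.

Yes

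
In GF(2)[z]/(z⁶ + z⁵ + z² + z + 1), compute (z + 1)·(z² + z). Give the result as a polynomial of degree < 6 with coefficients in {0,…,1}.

Multiply in GF(2)[z]: (z + 1)·(z² + z) = z³ + z.
Reduced: z³ + z.

z^3 + z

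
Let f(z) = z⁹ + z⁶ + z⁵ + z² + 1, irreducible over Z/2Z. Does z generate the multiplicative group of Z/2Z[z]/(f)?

|GF(2^9)^×| = 2^9 − 1 = 511. Prime factorization: 511 = 7·73.
f is primitive ⇔ z has order 511 in GF(2)[z]/(f), i.e. z^(511/q) ≠ 1 for each prime q | 511.
z^(73) mod f = 1
z^(7) mod f = z⁷.
Since z^(73) = 1, the order of z divides 73 < 511; not primitive.

No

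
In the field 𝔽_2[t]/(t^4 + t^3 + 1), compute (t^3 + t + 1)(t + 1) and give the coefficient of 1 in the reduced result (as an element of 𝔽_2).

Multiply in 𝔽_2[t]: (t^3 + t + 1)·(t + 1) = t^4 + t^3 + t^2 + 1.
Reduce using t^4 ≡ t^3 + 1 (mod t^4 + t^3 + 1).
Reduced: t^2.

0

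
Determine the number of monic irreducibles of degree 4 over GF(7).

588

x^(7^4) − x is the product of all monic irreducibles of degree dividing 4; Möbius inversion gives N = (1/4) Σ μ(4/d)·7^d.
Divisors of 4: 1, 2, 4; μ(4/d) for each: 0, -1, 1.
Σ = − 7^2 + 7^4 = 2352.
N = 2352/4 = 588.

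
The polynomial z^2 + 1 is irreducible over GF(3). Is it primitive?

No

Write f(z) = z^2 + 1.
|GF(3^2)^×| = 3^2 − 1 = 8. Prime factorization: 8 = 2^3.
f is primitive ⇔ z has order 8 in GF(3)[z]/(f), i.e. z^(8/q) ≠ 1 for each prime q | 8.
z^(4) mod f = 1
Since z^(4) = 1, the order of z divides 4 < 8; not primitive.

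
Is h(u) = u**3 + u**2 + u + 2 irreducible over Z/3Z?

Check for roots in Z/3Z: h(0) = 2; h(1) = 2; h(2) = 1.
No roots. A degree-3 polynomial over a field with no linear factor is irreducible.

Yes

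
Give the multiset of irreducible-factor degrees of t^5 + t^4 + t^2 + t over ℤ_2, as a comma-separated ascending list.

1, 1, 1, 2

Write h(t) = t^5 + t^4 + t^2 + t.
Roots in ℤ_2: h(0) = 0 → root; h(1) = 0 → root.
Linear factors from roots: (t), (t + 1).
Complete factorization: h(t) = (t)·(t + 1)^2·(t^2 + t + 1).
Factor degrees with multiplicity: 1 + 1 + 1 + 2 = 5.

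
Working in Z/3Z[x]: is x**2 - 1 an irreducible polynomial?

No

Write m(x) = x**2 - 1.
Check for roots in Z/3Z: m(0) = 2; m(1) = 0 → root; m(2) = 0 → root.
m(1) = 0, so (x − 1) divides m(x); m is reducible.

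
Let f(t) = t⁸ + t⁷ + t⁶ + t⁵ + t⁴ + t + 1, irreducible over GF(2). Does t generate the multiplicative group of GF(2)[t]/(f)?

No

|GF(2^8)^×| = 2^8 − 1 = 255. Prime factorization: 255 = 3·5·17.
f is primitive ⇔ t has order 255 in GF(2)[t]/(f), i.e. t^(255/q) ≠ 1 for each prime q | 255.
t^(85) mod f = t⁶ + t⁵ + t⁴.
t^(51) mod f = 1
t^(15) mod f = t⁷ + t⁴ + t³ + 1.
Since t^(51) = 1, the order of t divides 51 < 255; not primitive.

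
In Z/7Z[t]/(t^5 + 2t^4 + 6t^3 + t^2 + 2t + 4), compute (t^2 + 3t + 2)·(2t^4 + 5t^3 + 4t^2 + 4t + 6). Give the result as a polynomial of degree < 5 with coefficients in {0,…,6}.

4t^4 + 3t^3 + t^2 + 4t + 5

Multiply in Z/7Z[t]: (t^2 + 3t + 2)·(2t^4 + 5t^3 + 4t^2 + 4t + 6) = 2t^6 + 4t^5 + 2t^4 + 5t^3 + 5t^2 + 5t + 5.
Reduce using t^5 ≡ 5t^4 + t^3 + 6t^2 + 5t + 3 (mod t^5 + 2t^4 + 6t^3 + t^2 + 2t + 4).
Reduced: 4t^4 + 3t^3 + t^2 + 4t + 5.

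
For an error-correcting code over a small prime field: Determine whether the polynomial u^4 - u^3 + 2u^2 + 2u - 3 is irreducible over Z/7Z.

Yes

Write m(u) = u^4 - u^3 + 2u^2 + 2u - 3.
Check for roots in Z/7Z: m(0) = 4; m(1) = 1; m(2) = 3; m(3) = 5; m(4) = 5; m(5) = 4; m(6) = 6.
No roots, so no linear factors.
Degree-2 irreducible divisors: test the 21 monic irreducibles of degree 2 over GF(7).
None of them divide m (all give nonzero remainder).
No irreducible factor of degree ≤ 2 exists, so m is irreducible over GF(7).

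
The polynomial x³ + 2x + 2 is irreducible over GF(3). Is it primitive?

Write f(x) = x³ + 2x + 2.
|GF(3^3)^×| = 3^3 − 1 = 26. Prime factorization: 26 = 2·13.
f is primitive ⇔ x has order 26 in GF(3)[x]/(f), i.e. x^(26/q) ≠ 1 for each prime q | 26.
x^(13) mod f = 1
x^(2) mod f = x².
Since x^(13) = 1, the order of x divides 13 < 26; not primitive.

No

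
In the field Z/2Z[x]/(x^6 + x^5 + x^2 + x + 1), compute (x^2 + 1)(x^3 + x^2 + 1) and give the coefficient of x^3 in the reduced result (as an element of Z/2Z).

1

Multiply in Z/2Z[x]: (x^2 + 1)·(x^3 + x^2 + 1) = x^5 + x^4 + x^3 + 1.
Reduced: x^5 + x^4 + x^3 + 1.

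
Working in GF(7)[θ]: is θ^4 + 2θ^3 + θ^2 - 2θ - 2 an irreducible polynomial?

No

Write h(θ) = θ^4 + 2θ^3 + θ^2 - 2θ - 2.
Check for roots in GF(7): h(0) = 5; h(1) = 0 → root; h(2) = 2; h(3) = 3; h(4) = 5; h(5) = 6; h(6) = 0 → root.
h(1) = 0, so (θ − 1) divides h(θ); h is reducible.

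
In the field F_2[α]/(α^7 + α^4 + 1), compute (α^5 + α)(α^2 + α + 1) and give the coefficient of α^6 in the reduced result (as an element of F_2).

1

Multiply in F_2[α]: (α^5 + α)·(α^2 + α + 1) = α^7 + α^6 + α^5 + α^3 + α^2 + α.
Reduce using α^7 ≡ α^4 + 1 (mod α^7 + α^4 + 1).
Reduced: α^6 + α^5 + α^4 + α^3 + α^2 + α + 1.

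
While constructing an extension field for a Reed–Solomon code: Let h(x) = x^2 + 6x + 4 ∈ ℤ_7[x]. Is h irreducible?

Yes

Check for roots in ℤ_7: h(0) = 4; h(1) = 4; h(2) = 6; h(3) = 3; h(4) = 2; h(5) = 3; h(6) = 6.
No roots. A degree-2 polynomial over a field with no linear factor is irreducible.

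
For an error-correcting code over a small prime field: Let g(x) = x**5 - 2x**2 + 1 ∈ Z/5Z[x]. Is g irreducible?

No

Check for roots in Z/5Z: g(0) = 1; g(1) = 0 → root; g(2) = 0 → root; g(3) = 1; g(4) = 3.
g(1) = 0, so (x − 1) divides g(x); g is reducible.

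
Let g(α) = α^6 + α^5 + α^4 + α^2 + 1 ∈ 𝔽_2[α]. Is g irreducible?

Yes

Check for roots in 𝔽_2: g(0) = 1; g(1) = 1.
No roots, so no linear factors.
Monic irreducibles of degree 2 over GF(2): α^2 + α + 1.
None of them divide g (all give nonzero remainder).
Monic irreducibles of degree 3 over GF(2): α^3 + α + 1, α^3 + α^2 + 1.
None of them divide g (all give nonzero remainder).
No irreducible factor of degree ≤ 3 exists, so g is irreducible over GF(2).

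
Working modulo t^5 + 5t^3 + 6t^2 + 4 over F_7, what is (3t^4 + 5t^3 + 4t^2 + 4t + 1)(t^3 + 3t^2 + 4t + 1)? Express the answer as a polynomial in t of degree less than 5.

3t^3 + 6t^2 + t

Multiply in F_7[t]: (3t^4 + 5t^3 + 4t^2 + 4t + 1)·(t^3 + 3t^2 + 4t + 1) = 3t^7 + 3t^5 + 4t^4 + 6t^3 + 2t^2 + t + 1.
Reduce using t^5 ≡ 2t^3 + t^2 + 3 (mod t^5 + 5t^3 + 6t^2 + 4).
Reduced: 3t^3 + 6t^2 + t.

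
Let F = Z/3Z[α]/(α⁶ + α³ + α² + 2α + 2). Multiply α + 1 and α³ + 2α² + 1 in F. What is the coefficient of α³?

0

Multiply in Z/3Z[α]: (α + 1)·(α³ + 2α² + 1) = α⁴ + 2α² + α + 1.
Reduced: α⁴ + 2α² + α + 1.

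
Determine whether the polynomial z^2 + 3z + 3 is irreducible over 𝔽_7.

Write g(z) = z^2 + 3z + 3.
Check for roots in 𝔽_7: g(0) = 3; g(1) = 0 → root; g(2) = 6; g(3) = 0 → root; g(4) = 3; g(5) = 1; g(6) = 1.
g(1) = 0, so (z − 1) divides g(z); g is reducible.

No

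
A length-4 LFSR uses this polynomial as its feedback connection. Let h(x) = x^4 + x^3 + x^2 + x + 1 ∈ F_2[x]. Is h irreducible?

Yes

Check for roots in F_2: h(0) = 1; h(1) = 1.
No roots, so no linear factors.
Monic irreducibles of degree 2 over GF(2): x^2 + x + 1.
None of them divide h (all give nonzero remainder).
No irreducible factor of degree ≤ 2 exists, so h is irreducible over GF(2).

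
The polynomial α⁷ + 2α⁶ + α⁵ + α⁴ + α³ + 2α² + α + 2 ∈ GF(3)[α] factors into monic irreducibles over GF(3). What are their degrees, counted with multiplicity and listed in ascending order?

1, 3, 3

Write h(α) = α⁷ + 2α⁶ + α⁵ + α⁴ + α³ + 2α² + α + 2.
Roots in GF(3): h(0) = 2; h(1) = 2; h(2) = 0 → root.
Linear factors from roots: (α + 1).
Complete factorization: h(α) = (α + 1)·(α³ + 2α² + 1)·(α³ + 2α² + 2α + 2).
Factor degrees with multiplicity: 1 + 3 + 3 = 7.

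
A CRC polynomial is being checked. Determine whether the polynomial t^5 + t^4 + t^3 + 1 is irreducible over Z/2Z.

No

Write f(t) = t^5 + t^4 + t^3 + 1.
Check for roots in Z/2Z: f(0) = 1; f(1) = 0 → root.
f(1) = 0, so (t − 1) divides f(t); f is reducible.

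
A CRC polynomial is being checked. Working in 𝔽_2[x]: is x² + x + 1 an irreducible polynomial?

Write g(x) = x² + x + 1.
Check for roots in 𝔽_2: g(0) = 1; g(1) = 1.
No roots. A degree-2 polynomial over a field with no linear factor is irreducible.

Yes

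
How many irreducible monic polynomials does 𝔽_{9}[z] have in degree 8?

5380020

Gauss's count: N_{9}(8) = (1/8) Σ_{d|8} μ(8/d)·9^d.
Divisors of 8: 1, 2, 4, 8; μ(8/d) for each: 0, 0, -1, 1.
Σ = − 9^4 + 9^8 = 43040160.
N = 43040160/8 = 5380020.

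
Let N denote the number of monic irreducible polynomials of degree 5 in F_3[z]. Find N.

By the necklace-counting formula, N_3(5) = (1/5) Σ_{d|5} μ(5/d)·3^d.
Divisors of 5: 1, 5; μ(5/d) for each: -1, 1.
Σ = − 3^1 + 3^5 = 240.
N = 240/5 = 48.

48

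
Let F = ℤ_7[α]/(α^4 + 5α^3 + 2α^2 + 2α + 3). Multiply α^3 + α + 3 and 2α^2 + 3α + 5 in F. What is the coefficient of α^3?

3

Multiply in ℤ_7[α]: (α^3 + α + 3)·(2α^2 + 3α + 5) = 2α^5 + 3α^4 + 2α^2 + 1.
Reduce using α^4 ≡ 2α^3 + 5α^2 + 5α + 4 (mod α^4 + 5α^3 + 2α^2 + 2α + 3).
Reduced: 3α^3 + 5α^2 + α + 1.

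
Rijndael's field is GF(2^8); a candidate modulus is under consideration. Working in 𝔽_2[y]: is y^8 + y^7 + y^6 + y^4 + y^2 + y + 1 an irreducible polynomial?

Write g(y) = y^8 + y^7 + y^6 + y^4 + y^2 + y + 1.
Check for roots in 𝔽_2: g(0) = 1; g(1) = 1.
No roots, so no linear factors.
Monic irreducibles of degree 2 over GF(2): y^2 + y + 1.
None of them divide g (all give nonzero remainder).
Monic irreducibles of degree 3 over GF(2): y^3 + y + 1, y^3 + y^2 + 1.
None of them divide g (all give nonzero remainder).
Monic irreducibles of degree 4 over GF(2): y^4 + y + 1, y^4 + y^3 + 1, y^4 + y^3 + y^2 + y + 1.
None of them divide g (all give nonzero remainder).
No irreducible factor of degree ≤ 4 exists, so g is irreducible over GF(2).

Yes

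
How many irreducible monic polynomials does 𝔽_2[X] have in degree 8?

30

x^(2^8) − x is the product of all monic irreducibles of degree dividing 8; Möbius inversion gives N = (1/8) Σ μ(8/d)·2^d.
Divisors of 8: 1, 2, 4, 8; μ(8/d) for each: 0, 0, -1, 1.
Σ = − 2^4 + 2^8 = 240.
N = 240/8 = 30.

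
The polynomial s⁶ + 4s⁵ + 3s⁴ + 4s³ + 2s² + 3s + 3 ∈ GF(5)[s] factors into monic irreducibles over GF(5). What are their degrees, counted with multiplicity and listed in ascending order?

1, 2, 3

Write h(s) = s⁶ + 4s⁵ + 3s⁴ + 4s³ + 2s² + 3s + 3.
Roots in GF(5): h(0) = 3; h(1) = 0 → root; h(2) = 4; h(3) = 2; h(4) = 3.
Linear factors from roots: (s + 4).
Complete factorization: h(s) = (s + 4)·(s² + 3s + 3)·(s³ + 2s² + 4s + 4).
Factor degrees with multiplicity: 1 + 2 + 3 = 6.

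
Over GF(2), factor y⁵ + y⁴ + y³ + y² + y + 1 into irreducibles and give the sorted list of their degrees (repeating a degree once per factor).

1, 2, 2

Write g(y) = y⁵ + y⁴ + y³ + y² + y + 1.
Roots in GF(2): g(0) = 1; g(1) = 0 → root.
Linear factors from roots: (y + 1).
Complete factorization: g(y) = (y + 1)·(y² + y + 1)^2.
Factor degrees with multiplicity: 1 + 2 + 2 = 5.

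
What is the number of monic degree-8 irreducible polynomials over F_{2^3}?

The number of monic irreducibles of degree 8 over GF(8) is (1/8)·Σ_{d∣8} μ(8/d) 8^d.
Divisors of 8: 1, 2, 4, 8; μ(8/d) for each: 0, 0, -1, 1.
Σ = − 8^4 + 8^8 = 16773120.
N = 16773120/8 = 2096640.

2096640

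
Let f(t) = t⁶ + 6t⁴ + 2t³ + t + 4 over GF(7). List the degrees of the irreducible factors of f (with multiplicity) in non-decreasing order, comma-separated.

1, 1, 1, 1, 2

Linear factors from roots: (t + 6), (t + 5), (t + 3).
Complete factorization: f(t) = (t + 5)·(t + 6)·(t + 3)^2·(t² + 4t + 1).
Factor degrees with multiplicity: 1 + 1 + 1 + 1 + 2 = 6.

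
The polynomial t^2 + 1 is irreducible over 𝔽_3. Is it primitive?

Write f(t) = t^2 + 1.
|GF(3^2)^×| = 3^2 − 1 = 8. Prime factorization: 8 = 2^3.
f is primitive ⇔ t has order 8 in GF(3)[t]/(f), i.e. t^(8/q) ≠ 1 for each prime q | 8.
t^(4) mod f = 1
Since t^(4) = 1, the order of t divides 4 < 8; not primitive.

No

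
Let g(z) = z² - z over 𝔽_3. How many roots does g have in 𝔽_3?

2

Evaluate at each of the 3 elements of 𝔽_3:
g(0) = 0 → root; g(1) = 0 → root; g(2) = 2.
Roots: {0, 1}.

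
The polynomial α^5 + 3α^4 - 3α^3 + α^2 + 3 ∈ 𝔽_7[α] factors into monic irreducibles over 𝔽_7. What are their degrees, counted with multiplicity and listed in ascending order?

Write h(α) = α^5 + 3α^4 - 3α^3 + α^2 + 3.
Linear factors from roots: (α - 2).
Complete factorization: h(α) = (α - 2)·(α^2 - α + 3)^2.
Factor degrees with multiplicity: 1 + 2 + 2 = 5.

1, 2, 2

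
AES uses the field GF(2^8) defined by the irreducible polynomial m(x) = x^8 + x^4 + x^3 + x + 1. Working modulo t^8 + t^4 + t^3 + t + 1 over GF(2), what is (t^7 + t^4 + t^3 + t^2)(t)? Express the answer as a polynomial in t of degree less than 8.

t^5 + t + 1

Multiply in GF(2)[t]: (t^7 + t^4 + t^3 + t^2)·(t) = t^8 + t^5 + t^4 + t^3.
Reduce using t^8 ≡ t^4 + t^3 + t + 1 (mod t^8 + t^4 + t^3 + t + 1).
Reduced: t^5 + t + 1.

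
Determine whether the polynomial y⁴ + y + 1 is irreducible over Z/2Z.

Yes

Write h(y) = y⁴ + y + 1.
Check for roots in Z/2Z: h(0) = 1; h(1) = 1.
No roots, so no linear factors.
Monic irreducibles of degree 2 over GF(2): y² + y + 1.
None of them divide h (all give nonzero remainder).
No irreducible factor of degree ≤ 2 exists, so h is irreducible over GF(2).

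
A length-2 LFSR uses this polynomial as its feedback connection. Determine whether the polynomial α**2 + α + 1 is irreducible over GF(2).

Write g(α) = α**2 + α + 1.
Check for roots in GF(2): g(0) = 1; g(1) = 1.
No roots. A degree-2 polynomial over a field with no linear factor is irreducible.

Yes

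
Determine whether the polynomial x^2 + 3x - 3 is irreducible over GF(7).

No

Write h(x) = x^2 + 3x - 3.
Check for roots in GF(7): h(0) = 4; h(1) = 1; h(2) = 0 → root; h(3) = 1; h(4) = 4; h(5) = 2; h(6) = 2.
h(2) = 0, so (x − 2) divides h(x); h is reducible.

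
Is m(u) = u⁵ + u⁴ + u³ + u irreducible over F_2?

Check for roots in F_2: m(0) = 0 → root; m(1) = 0 → root.
m(0) = 0, so (u) divides m(u); m is reducible.

No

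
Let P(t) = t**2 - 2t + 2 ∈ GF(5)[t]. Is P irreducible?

No

Check for roots in GF(5): P(0) = 2; P(1) = 1; P(2) = 2; P(3) = 0 → root; P(4) = 0 → root.
P(3) = 0, so (t − 3) divides P(t); P is reducible.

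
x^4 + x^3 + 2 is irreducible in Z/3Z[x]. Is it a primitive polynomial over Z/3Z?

Write f(x) = x^4 + x^3 + 2.
|GF(3^4)^×| = 3^4 − 1 = 80. Prime factorization: 80 = 2^4·5.
f is primitive ⇔ x has order 80 in GF(3)[x]/(f), i.e. x^(80/q) ≠ 1 for each prime q | 80.
x^(40) mod f = 2.
x^(16) mod f = 2x^2 + 2x + 2.
None equal 1, so x has full order 80; f is primitive.

Yes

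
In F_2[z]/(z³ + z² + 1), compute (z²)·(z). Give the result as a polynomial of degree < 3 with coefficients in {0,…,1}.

z^2 + 1

Multiply in F_2[z]: (z²)·(z) = z³.
Reduce using z³ ≡ z² + 1 (mod z³ + z² + 1).
Reduced: z² + 1.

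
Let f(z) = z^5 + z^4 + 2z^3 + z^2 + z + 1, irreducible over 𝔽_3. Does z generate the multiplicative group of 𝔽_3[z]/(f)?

Yes

|GF(3^5)^×| = 3^5 − 1 = 242. Prime factorization: 242 = 2·11^2.
f is primitive ⇔ z has order 242 in GF(3)[z]/(f), i.e. z^(242/q) ≠ 1 for each prime q | 242.
z^(121) mod f = 2.
z^(22) mod f = z^4 + z^2 + z.
None equal 1, so z has full order 242; f is primitive.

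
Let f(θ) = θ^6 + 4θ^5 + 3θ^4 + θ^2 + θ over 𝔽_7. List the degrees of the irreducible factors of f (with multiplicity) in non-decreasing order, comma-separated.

Linear factors from roots: (θ), (θ + 2), (θ + 1).
Complete factorization: f(θ) = (θ)·(θ + 1)·(θ + 2)·(θ^3 + θ^2 + 5θ + 4).
Factor degrees with multiplicity: 1 + 1 + 1 + 3 = 6.

1, 1, 1, 3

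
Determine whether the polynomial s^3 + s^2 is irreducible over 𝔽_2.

No

Write h(s) = s^3 + s^2.
Check for roots in 𝔽_2: h(0) = 0 → root; h(1) = 0 → root.
h(0) = 0, so (s) divides h(s); h is reducible.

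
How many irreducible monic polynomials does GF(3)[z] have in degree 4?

The number of monic irreducibles of degree 4 over GF(3) is (1/4)·Σ_{d∣4} μ(4/d) 3^d.
Divisors of 4: 1, 2, 4; μ(4/d) for each: 0, -1, 1.
Σ = − 3^2 + 3^4 = 72.
N = 72/4 = 18.

18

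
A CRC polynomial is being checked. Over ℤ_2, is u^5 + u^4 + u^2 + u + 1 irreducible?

Write f(u) = u^5 + u^4 + u^2 + u + 1.
Check for roots in ℤ_2: f(0) = 1; f(1) = 1.
No roots, so no linear factors.
Monic irreducibles of degree 2 over GF(2): u^2 + u + 1.
None of them divide f (all give nonzero remainder).
No irreducible factor of degree ≤ 2 exists, so f is irreducible over GF(2).

Yes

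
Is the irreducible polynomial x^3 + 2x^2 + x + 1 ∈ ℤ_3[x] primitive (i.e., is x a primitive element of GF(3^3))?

Write f(x) = x^3 + 2x^2 + x + 1.
|GF(3^3)^×| = 3^3 − 1 = 26. Prime factorization: 26 = 2·13.
f is primitive ⇔ x has order 26 in GF(3)[x]/(f), i.e. x^(26/q) ≠ 1 for each prime q | 26.
x^(13) mod f = 2.
x^(2) mod f = x^2.
None equal 1, so x has full order 26; f is primitive.

Yes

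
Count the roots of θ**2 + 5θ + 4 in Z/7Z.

2

Write f(θ) = θ**2 + 5θ + 4.
Evaluate at each of the 7 elements of Z/7Z:
f(0) = 4; f(1) = 3; f(2) = 4; f(3) = 0 → root; f(4) = 5; f(5) = 5; f(6) = 0 → root.
Roots: {3, 6}.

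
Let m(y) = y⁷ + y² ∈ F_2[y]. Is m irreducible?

No

Check for roots in F_2: m(0) = 0 → root; m(1) = 0 → root.
m(0) = 0, so (y) divides m(y); m is reducible.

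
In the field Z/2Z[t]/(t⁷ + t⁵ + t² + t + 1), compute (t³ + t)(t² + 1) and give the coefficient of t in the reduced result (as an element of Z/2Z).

1

Multiply in Z/2Z[t]: (t³ + t)·(t² + 1) = t⁵ + t.
Reduced: t⁵ + t.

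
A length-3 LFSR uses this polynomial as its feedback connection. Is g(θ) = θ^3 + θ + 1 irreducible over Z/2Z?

Check for roots in Z/2Z: g(0) = 1; g(1) = 1.
No roots. A degree-3 polynomial over a field with no linear factor is irreducible.

Yes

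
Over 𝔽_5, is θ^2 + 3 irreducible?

Yes

Write h(θ) = θ^2 + 3.
Check for roots in 𝔽_5: h(0) = 3; h(1) = 4; h(2) = 2; h(3) = 2; h(4) = 4.
No roots. A degree-2 polynomial over a field with no linear factor is irreducible.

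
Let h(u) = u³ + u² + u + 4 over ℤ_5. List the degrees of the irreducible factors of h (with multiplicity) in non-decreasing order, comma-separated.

3

Roots in ℤ_5: h(0) = 4; h(1) = 2; h(2) = 3; h(3) = 3; h(4) = 3.
Complete factorization: h(u) = (u³ + u² + u + 4).
Factor degrees with multiplicity: 3 = 3.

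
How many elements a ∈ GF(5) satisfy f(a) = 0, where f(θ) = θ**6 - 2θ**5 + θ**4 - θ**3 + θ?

4

Evaluate at each of the 5 elements of GF(5):
f(0) = 0 → root; f(1) = 0 → root; f(2) = 0 → root; f(3) = 0 → root; f(4) = 4.
Roots: {0, 1, 2, 3}.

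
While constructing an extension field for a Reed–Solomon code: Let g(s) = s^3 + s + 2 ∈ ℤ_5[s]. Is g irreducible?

Check for roots in ℤ_5: g(0) = 2; g(1) = 4; g(2) = 2; g(3) = 2; g(4) = 0 → root.
g(4) = 0, so (s − 4) divides g(s); g is reducible.

No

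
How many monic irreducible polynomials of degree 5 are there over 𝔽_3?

48

Gauss's count: N_{3}(5) = (1/5) Σ_{d|5} μ(5/d)·3^d.
Divisors of 5: 1, 5; μ(5/d) for each: -1, 1.
Σ = − 3^1 + 3^5 = 240.
N = 240/5 = 48.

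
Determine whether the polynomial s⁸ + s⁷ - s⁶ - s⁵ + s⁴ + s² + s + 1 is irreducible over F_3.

Write g(s) = s⁸ + s⁷ - s⁶ - s⁵ + s⁴ + s² + s + 1.
Check for roots in F_3: g(0) = 1; g(1) = 1; g(2) = 2.
No roots, so no linear factors.
Monic irreducibles of degree 2 over GF(3): s² + 1, s² + s - 1, s² - s - 1.
None of them divide g (all give nonzero remainder).
Degree-3 irreducible divisors: test the 8 monic irreducibles of degree 3 over GF(3).
None of them divide g (all give nonzero remainder).
Degree-4 irreducible divisors: test the 18 monic irreducibles of degree 4 over GF(3).
None of them divide g (all give nonzero remainder).
No irreducible factor of degree ≤ 4 exists, so g is irreducible over GF(3).

Yes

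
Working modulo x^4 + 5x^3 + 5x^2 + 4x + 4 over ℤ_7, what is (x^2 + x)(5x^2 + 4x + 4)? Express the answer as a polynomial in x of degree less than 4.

5x^3 + 4x^2 + 5x + 1

Multiply in ℤ_7[x]: (x^2 + x)·(5x^2 + 4x + 4) = 5x^4 + 2x^3 + x^2 + 4x.
Reduce using x^4 ≡ 2x^3 + 2x^2 + 3x + 3 (mod x^4 + 5x^3 + 5x^2 + 4x + 4).
Reduced: 5x^3 + 4x^2 + 5x + 1.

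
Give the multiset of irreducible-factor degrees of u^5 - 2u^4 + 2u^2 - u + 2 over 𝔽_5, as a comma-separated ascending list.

Write g(u) = u^5 - 2u^4 + 2u^2 - u + 2.
Roots in 𝔽_5: g(0) = 2; g(1) = 2; g(2) = 3; g(3) = 3; g(4) = 2.
Complete factorization: g(u) = (u^5 - 2u^4 + 2u^2 - u + 2).
Factor degrees with multiplicity: 5 = 5.

5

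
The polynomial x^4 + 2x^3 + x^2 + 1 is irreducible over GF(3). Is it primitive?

No

Write f(x) = x^4 + 2x^3 + x^2 + 1.
|GF(3^4)^×| = 3^4 − 1 = 80. Prime factorization: 80 = 2^4·5.
f is primitive ⇔ x has order 80 in GF(3)[x]/(f), i.e. x^(80/q) ≠ 1 for each prime q | 80.
x^(40) mod f = 1
x^(16) mod f = x^3 + x^2 + 2x.
Since x^(40) = 1, the order of x divides 40 < 80; not primitive.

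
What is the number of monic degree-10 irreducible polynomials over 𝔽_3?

The number of monic irreducibles of degree 10 over GF(3) is (1/10)·Σ_{d∣10} μ(10/d) 3^d.
Divisors of 10: 1, 2, 5, 10; μ(10/d) for each: 1, -1, -1, 1.
Σ = 3^1 − 3^2 − 3^5 + 3^10 = 58800.
N = 58800/10 = 5880.

5880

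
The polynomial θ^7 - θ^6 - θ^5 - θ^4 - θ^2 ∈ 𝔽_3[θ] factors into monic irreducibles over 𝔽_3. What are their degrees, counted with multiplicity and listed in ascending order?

Write g(θ) = θ^7 - θ^6 - θ^5 - θ^4 - θ^2.
Roots in 𝔽_3: g(0) = 0 → root; g(1) = 0 → root; g(2) = 0 → root.
Linear factors from roots: (θ), (θ - 1), (θ + 1).
Complete factorization: g(θ) = (θ + 1)·(θ - 1)·(θ)^2·(θ^3 - θ^2 + 1).
Factor degrees with multiplicity: 1 + 1 + 1 + 1 + 3 = 7.

1, 1, 1, 1, 3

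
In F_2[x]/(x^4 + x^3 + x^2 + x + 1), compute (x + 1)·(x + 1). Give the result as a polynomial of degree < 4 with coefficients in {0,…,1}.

Multiply in F_2[x]: (x + 1)·(x + 1) = x^2 + 1.
Reduced: x^2 + 1.

x^2 + 1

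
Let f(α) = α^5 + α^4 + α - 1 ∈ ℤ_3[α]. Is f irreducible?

Check for roots in ℤ_3: f(0) = 2; f(1) = 2; f(2) = 1.
No roots, so no linear factors.
Monic irreducibles of degree 2 over GF(3): α^2 + 1, α^2 + α - 1, α^2 - α - 1.
None of them divide f (all give nonzero remainder).
No irreducible factor of degree ≤ 2 exists, so f is irreducible over GF(3).

Yes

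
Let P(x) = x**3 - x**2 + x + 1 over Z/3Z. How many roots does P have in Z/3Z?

0

Evaluate at each of the 3 elements of Z/3Z:
P(0) = 1; P(1) = 2; P(2) = 1.
No element is a root.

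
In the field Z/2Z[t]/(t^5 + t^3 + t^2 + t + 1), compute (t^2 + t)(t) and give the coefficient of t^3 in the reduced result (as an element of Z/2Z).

1

Multiply in Z/2Z[t]: (t^2 + t)·(t) = t^3 + t^2.
Reduced: t^3 + t^2.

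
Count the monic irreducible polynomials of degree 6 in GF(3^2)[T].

88440

By the necklace-counting formula, N_9(6) = (1/6) Σ_{d|6} μ(6/d)·9^d.
Divisors of 6: 1, 2, 3, 6; μ(6/d) for each: 1, -1, -1, 1.
Σ = 9^1 − 9^2 − 9^3 + 9^6 = 530640.
N = 530640/6 = 88440.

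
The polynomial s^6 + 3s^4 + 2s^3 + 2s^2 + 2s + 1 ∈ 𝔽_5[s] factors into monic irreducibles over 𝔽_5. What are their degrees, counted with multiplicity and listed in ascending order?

Write h(s) = s^6 + 3s^4 + 2s^3 + 2s^2 + 2s + 1.
Roots in 𝔽_5: h(0) = 1; h(1) = 1; h(2) = 1; h(3) = 1; h(4) = 3.
Complete factorization: h(s) = (s^6 + 3s^4 + 2s^3 + 2s^2 + 2s + 1).
Factor degrees with multiplicity: 6 = 6.

6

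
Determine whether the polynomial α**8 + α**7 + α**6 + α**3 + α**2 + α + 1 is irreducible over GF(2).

Yes

Write f(α) = α**8 + α**7 + α**6 + α**3 + α**2 + α + 1.
Check for roots in GF(2): f(0) = 1; f(1) = 1.
No roots, so no linear factors.
Monic irreducibles of degree 2 over GF(2): α**2 + α + 1.
None of them divide f (all give nonzero remainder).
Monic irreducibles of degree 3 over GF(2): α**3 + α + 1, α**3 + α**2 + 1.
None of them divide f (all give nonzero remainder).
Monic irreducibles of degree 4 over GF(2): α**4 + α + 1, α**4 + α**3 + 1, α**4 + α**3 + α**2 + α + 1.
None of them divide f (all give nonzero remainder).
No irreducible factor of degree ≤ 4 exists, so f is irreducible over GF(2).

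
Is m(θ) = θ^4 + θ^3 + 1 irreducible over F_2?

Yes

Check for roots in F_2: m(0) = 1; m(1) = 1.
No roots, so no linear factors.
Monic irreducibles of degree 2 over GF(2): θ^2 + θ + 1.
None of them divide m (all give nonzero remainder).
No irreducible factor of degree ≤ 2 exists, so m is irreducible over GF(2).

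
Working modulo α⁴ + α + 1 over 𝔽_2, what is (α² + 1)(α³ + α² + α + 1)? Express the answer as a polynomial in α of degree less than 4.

Multiply in 𝔽_2[α]: (α² + 1)·(α³ + α² + α + 1) = α⁵ + α⁴ + α + 1.
Reduce using α⁴ ≡ α + 1 (mod α⁴ + α + 1).
Reduced: α² + α.

α^2 + α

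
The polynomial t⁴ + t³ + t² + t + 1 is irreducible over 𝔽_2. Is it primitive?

Write f(t) = t⁴ + t³ + t² + t + 1.
|GF(2^4)^×| = 2^4 − 1 = 15. Prime factorization: 15 = 3·5.
f is primitive ⇔ t has order 15 in GF(2)[t]/(f), i.e. t^(15/q) ≠ 1 for each prime q | 15.
t^(5) mod f = 1
t^(3) mod f = t³.
Since t^(5) = 1, the order of t divides 5 < 15; not primitive.

No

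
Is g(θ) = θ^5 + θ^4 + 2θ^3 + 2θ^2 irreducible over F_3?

No

Check for roots in F_3: g(0) = 0 → root; g(1) = 0 → root; g(2) = 0 → root.
g(0) = 0, so (θ) divides g(θ); g is reducible.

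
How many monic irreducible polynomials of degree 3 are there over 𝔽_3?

8

The number of monic irreducibles of degree 3 over GF(3) is (1/3)·Σ_{d∣3} μ(3/d) 3^d.
Divisors of 3: 1, 3; μ(3/d) for each: -1, 1.
Σ = − 3^1 + 3^3 = 24.
N = 24/3 = 8.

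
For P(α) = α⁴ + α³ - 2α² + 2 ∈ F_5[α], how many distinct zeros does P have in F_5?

Evaluate at each of the 5 elements of F_5:
P(0) = 2; P(1) = 2; P(2) = 3; P(3) = 2; P(4) = 0 → root.
Roots: {4}.

1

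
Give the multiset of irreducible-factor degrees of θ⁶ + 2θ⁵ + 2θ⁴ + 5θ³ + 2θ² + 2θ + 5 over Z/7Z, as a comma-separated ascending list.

1, 1, 2, 2

Write g(θ) = θ⁶ + 2θ⁵ + 2θ⁴ + 5θ³ + 2θ² + 2θ + 5.
Linear factors from roots: (θ + 5), (θ + 3).
Complete factorization: g(θ) = (θ + 3)·(θ + 5)·(θ² + 4)·(θ² + θ + 3).
Factor degrees with multiplicity: 1 + 1 + 2 + 2 = 6.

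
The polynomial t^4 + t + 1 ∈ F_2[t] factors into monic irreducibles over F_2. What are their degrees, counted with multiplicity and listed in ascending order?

Write h(t) = t^4 + t + 1.
Roots in F_2: h(0) = 1; h(1) = 1.
Complete factorization: h(t) = (t^4 + t + 1).
Factor degrees with multiplicity: 4 = 4.

4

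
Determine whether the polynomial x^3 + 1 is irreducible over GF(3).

No

Write m(x) = x^3 + 1.
Check for roots in GF(3): m(0) = 1; m(1) = 2; m(2) = 0 → root.
m(2) = 0, so (x − 2) divides m(x); m is reducible.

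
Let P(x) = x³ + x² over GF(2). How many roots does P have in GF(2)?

2

Evaluate at each of the 2 elements of GF(2):
P(0) = 0 → root; P(1) = 0 → root.
Roots: {0, 1}.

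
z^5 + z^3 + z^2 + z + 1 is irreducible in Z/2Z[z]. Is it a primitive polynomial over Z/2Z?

Write f(z) = z^5 + z^3 + z^2 + z + 1.
|GF(2^5)^×| = 2^5 − 1 = 31. Prime factorization: 31 = 31.
f is primitive ⇔ z has order 31 in GF(2)[z]/(f), i.e. z^(31/q) ≠ 1 for each prime q | 31.
z^(1) mod f = z.
None equal 1, so z has full order 31; f is primitive.

Yes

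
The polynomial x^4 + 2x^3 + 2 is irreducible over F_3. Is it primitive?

Write f(x) = x^4 + 2x^3 + 2.
|GF(3^4)^×| = 3^4 − 1 = 80. Prime factorization: 80 = 2^4·5.
f is primitive ⇔ x has order 80 in GF(3)[x]/(f), i.e. x^(80/q) ≠ 1 for each prime q | 80.
x^(40) mod f = 2.
x^(16) mod f = 2x^2 + x + 2.
None equal 1, so x has full order 80; f is primitive.

Yes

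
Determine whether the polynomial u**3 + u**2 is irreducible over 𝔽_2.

No

Write f(u) = u**3 + u**2.
Check for roots in 𝔽_2: f(0) = 0 → root; f(1) = 0 → root.
f(0) = 0, so (u) divides f(u); f is reducible.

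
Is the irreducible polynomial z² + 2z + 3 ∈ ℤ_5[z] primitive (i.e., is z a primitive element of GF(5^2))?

Write f(z) = z² + 2z + 3.
|GF(5^2)^×| = 5^2 − 1 = 24. Prime factorization: 24 = 2^3·3.
f is primitive ⇔ z has order 24 in GF(5)[z]/(f), i.e. z^(24/q) ≠ 1 for each prime q | 24.
z^(12) mod f = 4.
z^(8) mod f = 4z + 1.
None equal 1, so z has full order 24; f is primitive.

Yes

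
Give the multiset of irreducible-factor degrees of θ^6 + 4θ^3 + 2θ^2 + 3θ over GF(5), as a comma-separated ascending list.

Write f(θ) = θ^6 + 4θ^3 + 2θ^2 + 3θ.
Roots in GF(5): f(0) = 0 → root; f(1) = 0 → root; f(2) = 0 → root; f(3) = 4; f(4) = 1.
Linear factors from roots: (θ), (θ + 4), (θ + 3).
Complete factorization: f(θ) = (θ)·(θ + 3)·(θ + 4)^2·(θ^2 + 4θ + 1).
Factor degrees with multiplicity: 1 + 1 + 1 + 1 + 2 = 6.

1, 1, 1, 1, 2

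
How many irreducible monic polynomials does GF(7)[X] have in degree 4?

588

The number of monic irreducibles of degree 4 over GF(7) is (1/4)·Σ_{d∣4} μ(4/d) 7^d.
Divisors of 4: 1, 2, 4; μ(4/d) for each: 0, -1, 1.
Σ = − 7^2 + 7^4 = 2352.
N = 2352/4 = 588.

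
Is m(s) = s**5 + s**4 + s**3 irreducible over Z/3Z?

No

Check for roots in Z/3Z: m(0) = 0 → root; m(1) = 0 → root; m(2) = 2.
m(0) = 0, so (s) divides m(s); m is reducible.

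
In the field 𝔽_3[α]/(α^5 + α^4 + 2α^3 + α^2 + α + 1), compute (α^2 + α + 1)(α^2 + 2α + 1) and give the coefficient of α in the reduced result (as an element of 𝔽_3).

Multiply in 𝔽_3[α]: (α^2 + α + 1)·(α^2 + 2α + 1) = α^4 + α^2 + 1.
Reduced: α^4 + α^2 + 1.

0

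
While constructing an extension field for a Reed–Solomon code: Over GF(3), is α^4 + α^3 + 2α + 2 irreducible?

No

Write h(α) = α^4 + α^3 + 2α + 2.
Check for roots in GF(3): h(0) = 2; h(1) = 0 → root; h(2) = 0 → root.
h(1) = 0, so (α − 1) divides h(α); h is reducible.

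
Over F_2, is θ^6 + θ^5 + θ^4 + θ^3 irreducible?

No

Write m(θ) = θ^6 + θ^5 + θ^4 + θ^3.
Check for roots in F_2: m(0) = 0 → root; m(1) = 0 → root.
m(0) = 0, so (θ) divides m(θ); m is reducible.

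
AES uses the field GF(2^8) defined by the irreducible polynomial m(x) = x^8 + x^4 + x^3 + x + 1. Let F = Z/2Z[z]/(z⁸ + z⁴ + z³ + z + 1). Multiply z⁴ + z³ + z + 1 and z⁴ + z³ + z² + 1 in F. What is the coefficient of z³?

Multiply in Z/2Z[z]: (z⁴ + z³ + z + 1)·(z⁴ + z³ + z² + 1) = z⁸ + z⁴ + z³ + z² + z + 1.
Reduce using z⁸ ≡ z⁴ + z³ + z + 1 (mod z⁸ + z⁴ + z³ + z + 1).
Reduced: z².

0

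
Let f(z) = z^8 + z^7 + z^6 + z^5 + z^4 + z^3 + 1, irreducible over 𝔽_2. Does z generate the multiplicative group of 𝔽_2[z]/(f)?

No

|GF(2^8)^×| = 2^8 − 1 = 255. Prime factorization: 255 = 3·5·17.
f is primitive ⇔ z has order 255 in GF(2)[z]/(f), i.e. z^(255/q) ≠ 1 for each prime q | 255.
z^(85) mod f = 1
z^(51) mod f = z^7 + z^5 + z^3 + z^2 + 1.
z^(15) mod f = z^7 + z^6 + z^3 + z + 1.
Since z^(85) = 1, the order of z divides 85 < 255; not primitive.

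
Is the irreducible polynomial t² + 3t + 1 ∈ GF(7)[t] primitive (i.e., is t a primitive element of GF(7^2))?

No

Write f(t) = t² + 3t + 1.
|GF(7^2)^×| = 7^2 − 1 = 48. Prime factorization: 48 = 2^4·3.
f is primitive ⇔ t has order 48 in GF(7)[t]/(f), i.e. t^(48/q) ≠ 1 for each prime q | 48.
t^(24) mod f = 1
t^(16) mod f = 1
Since t^(24) = 1, the order of t divides 24 < 48; not primitive.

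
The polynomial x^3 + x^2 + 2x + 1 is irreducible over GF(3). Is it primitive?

Write f(x) = x^3 + x^2 + 2x + 1.
|GF(3^3)^×| = 3^3 − 1 = 26. Prime factorization: 26 = 2·13.
f is primitive ⇔ x has order 26 in GF(3)[x]/(f), i.e. x^(26/q) ≠ 1 for each prime q | 26.
x^(13) mod f = 2.
x^(2) mod f = x^2.
None equal 1, so x has full order 26; f is primitive.

Yes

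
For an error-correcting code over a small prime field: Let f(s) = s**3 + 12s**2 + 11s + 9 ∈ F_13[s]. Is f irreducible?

Check each element of F_13 for a root: f(0)=9, f(1)=7, f(2)=9, f(3)=8, f(4)=10, f(5)=8, f(6)=8, f(7)=3, f(8)=12, f(9)=2, f(10)=5, f(11)=1, f(12)=9.
No roots. A degree-3 polynomial over a field with no linear factor is irreducible.

Yes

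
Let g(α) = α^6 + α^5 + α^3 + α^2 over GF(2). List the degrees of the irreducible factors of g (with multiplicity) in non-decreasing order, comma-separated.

Roots in GF(2): g(0) = 0 → root; g(1) = 0 → root.
Linear factors from roots: (α), (α + 1).
Complete factorization: g(α) = (α)^2·(α + 1)^2·(α^2 + α + 1).
Factor degrees with multiplicity: 1 + 1 + 1 + 1 + 2 = 6.

1, 1, 1, 1, 2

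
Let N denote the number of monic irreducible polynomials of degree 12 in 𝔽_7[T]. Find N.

By the necklace-counting formula, N_7(12) = (1/12) Σ_{d|12} μ(12/d)·7^d.
Divisors of 12: 1, 2, 3, 4, 6, 12; μ(12/d) for each: 0, 1, 0, -1, -1, 1.
Σ = 7^2 − 7^4 − 7^6 + 7^12 = 13841167200.
N = 13841167200/12 = 1153430600.

1153430600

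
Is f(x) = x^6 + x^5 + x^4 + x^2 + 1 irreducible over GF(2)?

Yes

Check for roots in GF(2): f(0) = 1; f(1) = 1.
No roots, so no linear factors.
Monic irreducibles of degree 2 over GF(2): x^2 + x + 1.
None of them divide f (all give nonzero remainder).
Monic irreducibles of degree 3 over GF(2): x^3 + x + 1, x^3 + x^2 + 1.
None of them divide f (all give nonzero remainder).
No irreducible factor of degree ≤ 3 exists, so f is irreducible over GF(2).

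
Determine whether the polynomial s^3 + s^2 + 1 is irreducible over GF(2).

Yes

Write m(s) = s^3 + s^2 + 1.
Check for roots in GF(2): m(0) = 1; m(1) = 1.
No roots. A degree-3 polynomial over a field with no linear factor is irreducible.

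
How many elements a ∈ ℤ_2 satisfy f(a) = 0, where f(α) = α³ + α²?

2

Evaluate at each of the 2 elements of ℤ_2:
f(0) = 0 → root; f(1) = 0 → root.
Roots: {0, 1}.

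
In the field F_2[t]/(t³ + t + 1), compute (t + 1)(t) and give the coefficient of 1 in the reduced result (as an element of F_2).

0

Multiply in F_2[t]: (t + 1)·(t) = t² + t.
Reduced: t² + t.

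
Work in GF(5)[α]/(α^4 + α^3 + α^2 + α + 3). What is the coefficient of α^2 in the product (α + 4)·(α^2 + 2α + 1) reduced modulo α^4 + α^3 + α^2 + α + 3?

Multiply in GF(5)[α]: (α + 4)·(α^2 + 2α + 1) = α^3 + α^2 + 4α + 4.
Reduced: α^3 + α^2 + 4α + 4.

1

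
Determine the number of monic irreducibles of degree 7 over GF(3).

The number of monic irreducibles of degree 7 over GF(3) is (1/7)·Σ_{d∣7} μ(7/d) 3^d.
Divisors of 7: 1, 7; μ(7/d) for each: -1, 1.
Σ = − 3^1 + 3^7 = 2184.
N = 2184/7 = 312.

312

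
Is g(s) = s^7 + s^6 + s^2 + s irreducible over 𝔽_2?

Check for roots in 𝔽_2: g(0) = 0 → root; g(1) = 0 → root.
g(0) = 0, so (s) divides g(s); g is reducible.

No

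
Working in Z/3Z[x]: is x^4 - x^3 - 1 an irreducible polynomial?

Yes

Write g(x) = x^4 - x^3 - 1.
Check for roots in Z/3Z: g(0) = 2; g(1) = 2; g(2) = 1.
No roots, so no linear factors.
Monic irreducibles of degree 2 over GF(3): x^2 + 1, x^2 + x - 1, x^2 - x - 1.
None of them divide g (all give nonzero remainder).
No irreducible factor of degree ≤ 2 exists, so g is irreducible over GF(3).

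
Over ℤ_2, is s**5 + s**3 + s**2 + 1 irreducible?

Write m(s) = s**5 + s**3 + s**2 + 1.
Check for roots in ℤ_2: m(0) = 1; m(1) = 0 → root.
m(1) = 0, so (s − 1) divides m(s); m is reducible.

No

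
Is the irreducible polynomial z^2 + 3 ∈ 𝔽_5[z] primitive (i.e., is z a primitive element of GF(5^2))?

Write f(z) = z^2 + 3.
|GF(5^2)^×| = 5^2 − 1 = 24. Prime factorization: 24 = 2^3·3.
f is primitive ⇔ z has order 24 in GF(5)[z]/(f), i.e. z^(24/q) ≠ 1 for each prime q | 24.
z^(12) mod f = 4.
z^(8) mod f = 1
Since z^(8) = 1, the order of z divides 8 < 24; not primitive.

No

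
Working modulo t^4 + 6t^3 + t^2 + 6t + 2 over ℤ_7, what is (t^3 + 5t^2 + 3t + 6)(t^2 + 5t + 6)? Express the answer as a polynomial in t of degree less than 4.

2t^3 + 6t^2 + t

Multiply in ℤ_7[t]: (t^3 + 5t^2 + 3t + 6)·(t^2 + 5t + 6) = t^5 + 3t^4 + 6t^3 + 2t^2 + 6t + 1.
Reduce using t^4 ≡ t^3 + 6t^2 + t + 5 (mod t^4 + 6t^3 + t^2 + 6t + 2).
Reduced: 2t^3 + 6t^2 + t.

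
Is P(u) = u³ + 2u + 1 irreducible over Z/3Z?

Yes

Check for roots in Z/3Z: P(0) = 1; P(1) = 1; P(2) = 1.
No roots. A degree-3 polynomial over a field with no linear factor is irreducible.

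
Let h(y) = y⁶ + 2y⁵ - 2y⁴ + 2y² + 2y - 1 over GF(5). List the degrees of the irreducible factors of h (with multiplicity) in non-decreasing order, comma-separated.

Roots in GF(5): h(0) = 4; h(1) = 4; h(2) = 2; h(3) = 1; h(4) = 1.
Complete factorization: h(y) = (y⁶ + 2y⁵ - 2y⁴ + 2y² + 2y - 1).
Factor degrees with multiplicity: 6 = 6.

6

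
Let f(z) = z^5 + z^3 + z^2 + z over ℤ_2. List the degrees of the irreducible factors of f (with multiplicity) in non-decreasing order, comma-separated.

Roots in ℤ_2: f(0) = 0 → root; f(1) = 0 → root.
Linear factors from roots: (z), (z + 1).
Complete factorization: f(z) = (z)·(z + 1)·(z^3 + z^2 + 1).
Factor degrees with multiplicity: 1 + 1 + 3 = 5.

1, 1, 3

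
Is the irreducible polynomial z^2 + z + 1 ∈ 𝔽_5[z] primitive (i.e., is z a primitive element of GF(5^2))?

Write f(z) = z^2 + z + 1.
|GF(5^2)^×| = 5^2 − 1 = 24. Prime factorization: 24 = 2^3·3.
f is primitive ⇔ z has order 24 in GF(5)[z]/(f), i.e. z^(24/q) ≠ 1 for each prime q | 24.
z^(12) mod f = 1
z^(8) mod f = 4z + 4.
Since z^(12) = 1, the order of z divides 12 < 24; not primitive.

No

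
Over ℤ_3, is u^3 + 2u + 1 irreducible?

Yes

Write g(u) = u^3 + 2u + 1.
Check for roots in ℤ_3: g(0) = 1; g(1) = 1; g(2) = 1.
No roots. A degree-3 polynomial over a field with no linear factor is irreducible.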